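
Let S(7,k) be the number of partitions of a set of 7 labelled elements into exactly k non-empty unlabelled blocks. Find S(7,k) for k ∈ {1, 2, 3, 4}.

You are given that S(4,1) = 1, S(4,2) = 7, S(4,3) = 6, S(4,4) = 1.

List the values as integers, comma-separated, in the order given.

row 5: T[5][1]=1·1+0=1  T[5][2]=2·7+1=15  T[5][3]=3·6+7=25  T[5][4]=4·1+6=10
row 6: T[6][1]=1·1+0=1  T[6][2]=2·15+1=31  T[6][3]=3·25+15=90  T[6][4]=4·10+25=65
row 7: T[7][1]=1·1+0=1  T[7][2]=2·31+1=63  T[7][3]=3·90+31=301  T[7][4]=4·65+90=350
Read S(7,1) = 1, S(7,2) = 63, S(7,3) = 301, S(7,4) = 350.

1, 63, 301, 350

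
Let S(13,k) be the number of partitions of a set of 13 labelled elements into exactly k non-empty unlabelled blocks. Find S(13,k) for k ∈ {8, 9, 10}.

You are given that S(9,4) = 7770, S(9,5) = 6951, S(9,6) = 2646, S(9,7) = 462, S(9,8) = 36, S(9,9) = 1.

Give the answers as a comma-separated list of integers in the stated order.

[10] T[10,5]:5*6951+7770=42525 · T[10,6]:6*2646+6951=22827 · T[10,7]:7*462+2646=5880 · T[10,8]:8*36+462=750 · T[10,9]:9*1+36=45 · T[10,10]:10*0+1=1
[11] T[11,6]:6*22827+42525=179487 · T[11,7]:7*5880+22827=63987 · T[11,8]:8*750+5880=11880 · T[11,9]:9*45+750=1155 · T[11,10]:10*1+45=55
[12] T[12,7]:7*63987+179487=627396 · T[12,8]:8*11880+63987=159027 · T[12,9]:9*1155+11880=22275 · T[12,10]:10*55+1155=1705
[13] T[13,8]:8*159027+627396=1899612 · T[13,9]:9*22275+159027=359502 · T[13,10]:10*1705+22275=39325
Read S(13,8) = 1899612, S(13,9) = 359502, S(13,10) = 39325.

1899612, 359502, 39325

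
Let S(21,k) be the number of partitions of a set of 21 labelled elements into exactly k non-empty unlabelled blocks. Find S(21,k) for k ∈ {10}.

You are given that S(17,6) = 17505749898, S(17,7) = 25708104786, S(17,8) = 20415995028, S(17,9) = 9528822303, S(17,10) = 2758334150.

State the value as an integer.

row 18: T[18][7]=7·25708104786+17505749898=197462483400  T[18][8]=8·20415995028+25708104786=189036065010  T[18][9]=9·9528822303+20415995028=106175395755  T[18][10]=10·2758334150+9528822303=37112163803
row 19: T[19][8]=8·189036065010+197462483400=1709751003480  T[19][9]=9·106175395755+189036065010=1144614626805  T[19][10]=10·37112163803+106175395755=477297033785
row 20: T[20][9]=9·1144614626805+1709751003480=12011282644725  T[20][10]=10·477297033785+1144614626805=5917584964655
row 21: T[21][10]=10·5917584964655+12011282644725=71187132291275
Read S(21,10) = 71187132291275.

71187132291275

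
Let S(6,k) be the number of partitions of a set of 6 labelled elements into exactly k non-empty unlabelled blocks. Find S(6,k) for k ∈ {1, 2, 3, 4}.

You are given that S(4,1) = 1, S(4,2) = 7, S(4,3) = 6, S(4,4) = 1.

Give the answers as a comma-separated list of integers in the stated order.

i=5: T(5,1)=0+1·1=1 | T(5,2)=1+2·7=15 | T(5,3)=7+3·6=25 | T(5,4)=6+4·1=10
i=6: T(6,1)=0+1·1=1 | T(6,2)=1+2·15=31 | T(6,3)=15+3·25=90 | T(6,4)=25+4·10=65
Read S(6,1) = 1, S(6,2) = 31, S(6,3) = 90, S(6,4) = 65.

1, 31, 90, 65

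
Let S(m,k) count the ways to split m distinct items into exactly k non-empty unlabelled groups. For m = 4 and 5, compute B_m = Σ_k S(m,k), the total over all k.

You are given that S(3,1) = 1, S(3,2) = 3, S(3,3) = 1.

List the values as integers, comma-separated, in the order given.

r4: T_4,1=1×1+0=1; T_4,2=2×3+1=7; T_4,3=3×1+3=6; T_4,4=4×0+1=1
r5: T_5,1=1×1+0=1; T_5,2=2×7+1=15; T_5,3=3×6+7=25; T_5,4=4×1+6=10; T_5,5=5×0+1=1
B_4 = ΣS(4,k) = 1+7+6+1 = 15
B_5 = ΣS(5,k) = 1+15+25+10+1 = 52

15, 52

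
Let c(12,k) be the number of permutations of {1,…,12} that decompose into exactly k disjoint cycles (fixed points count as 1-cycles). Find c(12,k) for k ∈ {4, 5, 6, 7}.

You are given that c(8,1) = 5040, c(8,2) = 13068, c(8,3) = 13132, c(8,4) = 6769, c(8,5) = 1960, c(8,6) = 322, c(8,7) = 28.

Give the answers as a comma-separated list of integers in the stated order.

105258076, 45995730, 13339535, 2637558

@9  (9,1):5040·8+0→40320, (9,2):13068·8+5040→109584, (9,3):13132·8+13068→118124, (9,4):6769·8+13132→67284, (9,5):1960·8+6769→22449, (9,6):322·8+1960→4536, (9,7):28·8+322→546
@10  (10,2):109584·9+40320→1026576, (10,3):118124·9+109584→1172700, (10,4):67284·9+118124→723680, (10,5):22449·9+67284→269325, (10,6):4536·9+22449→63273, (10,7):546·9+4536→9450
@11  (11,3):1172700·10+1026576→12753576, (11,4):723680·10+1172700→8409500, (11,5):269325·10+723680→3416930, (11,6):63273·10+269325→902055, (11,7):9450·10+63273→157773
@12  (12,4):8409500·11+12753576→105258076, (12,5):3416930·11+8409500→45995730, (12,6):902055·11+3416930→13339535, (12,7):157773·11+902055→2637558
Read c(12,4) = 105258076, c(12,5) = 45995730, c(12,6) = 13339535, c(12,7) = 2637558.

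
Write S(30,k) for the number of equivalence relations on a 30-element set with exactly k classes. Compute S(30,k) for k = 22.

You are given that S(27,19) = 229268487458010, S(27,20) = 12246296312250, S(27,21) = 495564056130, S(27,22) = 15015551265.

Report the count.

[28] T[28,20]:20*12246296312250+229268487458010=474194413703010 · T[28,21]:21*495564056130+12246296312250=22653141490980 · T[28,22]:22*15015551265+495564056130=825906183960
[29] T[29,21]:21*22653141490980+474194413703010=949910385013590 · T[29,22]:22*825906183960+22653141490980=40823077538100
[30] T[30,22]:22*40823077538100+949910385013590=1848018090851790
Read S(30,22) = 1848018090851790.

1848018090851790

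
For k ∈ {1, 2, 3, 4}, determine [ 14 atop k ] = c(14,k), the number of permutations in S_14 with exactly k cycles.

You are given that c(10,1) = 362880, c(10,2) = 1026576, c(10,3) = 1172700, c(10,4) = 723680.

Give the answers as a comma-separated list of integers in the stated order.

i=11: T(11,1)=0+10·362880=3628800 | T(11,2)=362880+10·1026576=10628640 | T(11,3)=1026576+10·1172700=12753576 | T(11,4)=1172700+10·723680=8409500
i=12: T(12,1)=0+11·3628800=39916800 | T(12,2)=3628800+11·10628640=120543840 | T(12,3)=10628640+11·12753576=150917976 | T(12,4)=12753576+11·8409500=105258076
i=13: T(13,1)=0+12·39916800=479001600 | T(13,2)=39916800+12·120543840=1486442880 | T(13,3)=120543840+12·150917976=1931559552 | T(13,4)=150917976+12·105258076=1414014888
i=14: T(14,1)=0+13·479001600=6227020800 | T(14,2)=479001600+13·1486442880=19802759040 | T(14,3)=1486442880+13·1931559552=26596717056 | T(14,4)=1931559552+13·1414014888=20313753096
Read c(14,1) = 6227020800, c(14,2) = 19802759040, c(14,3) = 26596717056, c(14,4) = 20313753096.

6227020800, 19802759040, 26596717056, 20313753096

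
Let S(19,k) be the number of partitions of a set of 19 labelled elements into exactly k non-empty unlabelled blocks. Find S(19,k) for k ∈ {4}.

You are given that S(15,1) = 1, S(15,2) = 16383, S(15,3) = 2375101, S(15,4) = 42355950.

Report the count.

[16] T[16,1]:1*1+0=1 · T[16,2]:2*16383+1=32767 · T[16,3]:3*2375101+16383=7141686 · T[16,4]:4*42355950+2375101=171798901
[17] T[17,2]:2*32767+1=65535 · T[17,3]:3*7141686+32767=21457825 · T[17,4]:4*171798901+7141686=694337290
[18] T[18,3]:3*21457825+65535=64439010 · T[18,4]:4*694337290+21457825=2798806985
[19] T[19,4]:4*2798806985+64439010=11259666950
Read S(19,4) = 11259666950.

11259666950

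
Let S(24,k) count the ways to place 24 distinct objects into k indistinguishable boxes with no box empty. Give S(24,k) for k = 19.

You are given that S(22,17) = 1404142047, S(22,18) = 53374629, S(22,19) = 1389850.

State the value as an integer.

@23  (23,18):53374629·18+1404142047→2364885369, (23,19):1389850·19+53374629→79781779
@24  (24,19):79781779·19+2364885369→3880739170
Read S(24,19) = 3880739170.

3880739170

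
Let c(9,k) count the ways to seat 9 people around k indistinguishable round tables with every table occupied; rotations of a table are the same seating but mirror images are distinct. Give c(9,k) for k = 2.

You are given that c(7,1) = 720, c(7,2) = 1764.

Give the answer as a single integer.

109584

@8  (8,1):720·7+0→5040, (8,2):1764·7+720→13068
@9  (9,2):13068·8+5040→109584
Read c(9,2) = 109584.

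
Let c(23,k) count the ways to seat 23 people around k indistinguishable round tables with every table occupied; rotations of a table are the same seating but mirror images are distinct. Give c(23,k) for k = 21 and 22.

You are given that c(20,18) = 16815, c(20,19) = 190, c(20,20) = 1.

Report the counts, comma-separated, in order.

@21  (21,19):190·20+16815→20615, (21,20):1·20+190→210, (21,21):0·20+1→1
@22  (22,20):210·21+20615→25025, (22,21):1·21+210→231, (22,22):0·21+1→1
@23  (23,21):231·22+25025→30107, (23,22):1·22+231→253
Read c(23,21) = 30107, c(23,22) = 253.

30107, 253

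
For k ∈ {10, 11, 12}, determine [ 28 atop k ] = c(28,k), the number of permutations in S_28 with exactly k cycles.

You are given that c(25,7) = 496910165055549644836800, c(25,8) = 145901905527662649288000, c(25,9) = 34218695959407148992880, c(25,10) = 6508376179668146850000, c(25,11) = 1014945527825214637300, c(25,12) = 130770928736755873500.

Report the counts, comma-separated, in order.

195460557459107504515368560, 33819732719881270820297640, 4894196422205298253024980

@26  (26,8):145901905527662649288000·25+496910165055549644836800→4144457803247115877036800, (26,9):34218695959407148992880·25+145901905527662649288000→1001369304512841374110000, (26,10):6508376179668146850000·25+34218695959407148992880→196928100451110820242880, (26,11):1014945527825214637300·25+6508376179668146850000→31882014375298512782500, (26,12):130770928736755873500·25+1014945527825214637300→4284218746244111474800
@27  (27,9):1001369304512841374110000·26+4144457803247115877036800→30180059720580991603896800, (27,10):196928100451110820242880·26+1001369304512841374110000→6121499916241722700424880, (27,11):31882014375298512782500·26+196928100451110820242880→1025860474208872152587880, (27,12):4284218746244111474800·26+31882014375298512782500→143271701777645411127300
@28  (28,10):6121499916241722700424880·27+30180059720580991603896800→195460557459107504515368560, (28,11):1025860474208872152587880·27+6121499916241722700424880→33819732719881270820297640, (28,12):143271701777645411127300·27+1025860474208872152587880→4894196422205298253024980
Read c(28,10) = 195460557459107504515368560, c(28,11) = 33819732719881270820297640, c(28,12) = 4894196422205298253024980.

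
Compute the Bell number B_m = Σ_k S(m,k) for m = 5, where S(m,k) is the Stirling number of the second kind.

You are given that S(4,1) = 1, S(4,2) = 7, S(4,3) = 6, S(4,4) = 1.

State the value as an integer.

52

@5  (5,1):1·1+0→1, (5,2):7·2+1→15, (5,3):6·3+7→25, (5,4):1·4+6→10, (5,5):0·5+1→1
B_5 = ΣS(5,k) = 1+15+25+10+1 = 52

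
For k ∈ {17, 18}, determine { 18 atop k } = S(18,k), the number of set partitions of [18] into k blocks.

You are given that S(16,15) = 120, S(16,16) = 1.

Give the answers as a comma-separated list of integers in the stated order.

153, 1

r17: T_17,16=16×1+120=136; T_17,17=17×0+1=1
r18: T_18,17=17×1+136=153; T_18,18=18×0+1=1
Read S(18,17) = 153, S(18,18) = 1.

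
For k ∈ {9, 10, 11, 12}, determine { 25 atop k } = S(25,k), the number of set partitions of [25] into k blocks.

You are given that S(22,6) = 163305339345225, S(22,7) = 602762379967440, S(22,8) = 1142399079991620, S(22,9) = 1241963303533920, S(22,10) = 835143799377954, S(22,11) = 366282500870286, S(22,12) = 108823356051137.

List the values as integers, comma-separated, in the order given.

i=23: T(23,7)=163305339345225+7·602762379967440=4382641999117305 | T(23,8)=602762379967440+8·1142399079991620=9741955019900400 | T(23,9)=1142399079991620+9·1241963303533920=12320068811796900 | T(23,10)=1241963303533920+10·835143799377954=9593401297313460 | T(23,11)=835143799377954+11·366282500870286=4864251308951100 | T(23,12)=366282500870286+12·108823356051137=1672162773483930
i=24: T(24,8)=4382641999117305+8·9741955019900400=82318282158320505 | T(24,9)=9741955019900400+9·12320068811796900=120622574326072500 | T(24,10)=12320068811796900+10·9593401297313460=108254081784931500 | T(24,11)=9593401297313460+11·4864251308951100=63100165695775560 | T(24,12)=4864251308951100+12·1672162773483930=24930204590758260
i=25: T(25,9)=82318282158320505+9·120622574326072500=1167921451092973005 | T(25,10)=120622574326072500+10·108254081784931500=1203163392175387500 | T(25,11)=108254081784931500+11·63100165695775560=802355904438462660 | T(25,12)=63100165695775560+12·24930204590758260=362262620784874680
Read S(25,9) = 1167921451092973005, S(25,10) = 1203163392175387500, S(25,11) = 802355904438462660, S(25,12) = 362262620784874680.

1167921451092973005, 1203163392175387500, 802355904438462660, 362262620784874680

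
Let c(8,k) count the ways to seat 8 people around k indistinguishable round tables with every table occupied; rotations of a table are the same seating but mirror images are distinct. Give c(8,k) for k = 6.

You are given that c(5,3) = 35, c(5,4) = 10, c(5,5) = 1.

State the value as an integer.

322

@6  (6,4):10·5+35→85, (6,5):1·5+10→15, (6,6):0·5+1→1
@7  (7,5):15·6+85→175, (7,6):1·6+15→21
@8  (8,6):21·7+175→322
Read c(8,6) = 322.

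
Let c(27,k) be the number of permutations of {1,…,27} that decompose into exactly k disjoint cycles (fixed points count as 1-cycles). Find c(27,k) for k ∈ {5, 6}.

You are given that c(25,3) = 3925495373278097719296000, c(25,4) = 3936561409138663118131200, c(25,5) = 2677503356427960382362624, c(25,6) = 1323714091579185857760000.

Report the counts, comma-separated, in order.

1945067308917524165279692800, 1000903392113435450162625024

@26  (26,4):3936561409138663118131200·25+3925495373278097719296000→102339530601744675672576000, (26,5):2677503356427960382362624·25+3936561409138663118131200→70874145319837672677196800, (26,6):1323714091579185857760000·25+2677503356427960382362624→35770355645907606826362624
@27  (27,5):70874145319837672677196800·26+102339530601744675672576000→1945067308917524165279692800, (27,6):35770355645907606826362624·26+70874145319837672677196800→1000903392113435450162625024
Read c(27,5) = 1945067308917524165279692800, c(27,6) = 1000903392113435450162625024.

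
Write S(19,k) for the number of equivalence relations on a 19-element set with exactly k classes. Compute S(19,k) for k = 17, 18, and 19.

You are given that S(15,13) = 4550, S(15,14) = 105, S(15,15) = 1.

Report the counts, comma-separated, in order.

12597, 171, 1

r16: T_16,14=14×105+4550=6020; T_16,15=15×1+105=120; T_16,16=16×0+1=1
r17: T_17,15=15×120+6020=7820; T_17,16=16×1+120=136; T_17,17=17×0+1=1
r18: T_18,16=16×136+7820=9996; T_18,17=17×1+136=153; T_18,18=18×0+1=1
r19: T_19,17=17×153+9996=12597; T_19,18=18×1+153=171; T_19,19=19×0+1=1
Read S(19,17) = 12597, S(19,18) = 171, S(19,19) = 1.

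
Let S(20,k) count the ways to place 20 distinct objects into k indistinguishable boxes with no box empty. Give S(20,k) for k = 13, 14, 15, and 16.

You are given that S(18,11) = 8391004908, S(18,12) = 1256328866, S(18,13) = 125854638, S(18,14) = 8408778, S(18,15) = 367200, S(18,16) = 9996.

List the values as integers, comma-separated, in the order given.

61068660380, 6302524580, 452329200, 22350954

r19: T_19,12=12×1256328866+8391004908=23466951300; T_19,13=13×125854638+1256328866=2892439160; T_19,14=14×8408778+125854638=243577530; T_19,15=15×367200+8408778=13916778; T_19,16=16×9996+367200=527136
r20: T_20,13=13×2892439160+23466951300=61068660380; T_20,14=14×243577530+2892439160=6302524580; T_20,15=15×13916778+243577530=452329200; T_20,16=16×527136+13916778=22350954
Read S(20,13) = 61068660380, S(20,14) = 6302524580, S(20,15) = 452329200, S(20,16) = 22350954.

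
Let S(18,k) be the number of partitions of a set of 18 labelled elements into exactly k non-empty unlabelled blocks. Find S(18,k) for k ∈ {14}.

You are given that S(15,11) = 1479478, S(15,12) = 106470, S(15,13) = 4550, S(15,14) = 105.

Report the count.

@16  (16,12):106470·12+1479478→2757118, (16,13):4550·13+106470→165620, (16,14):105·14+4550→6020
@17  (17,13):165620·13+2757118→4910178, (17,14):6020·14+165620→249900
@18  (18,14):249900·14+4910178→8408778
Read S(18,14) = 8408778.

8408778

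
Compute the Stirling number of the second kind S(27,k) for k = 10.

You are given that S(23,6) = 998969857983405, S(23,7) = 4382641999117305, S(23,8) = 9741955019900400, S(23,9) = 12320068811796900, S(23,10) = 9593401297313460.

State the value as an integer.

143197070509423605675

[24] T[24,7]:7*4382641999117305+998969857983405=31677463851804540 · T[24,8]:8*9741955019900400+4382641999117305=82318282158320505 · T[24,9]:9*12320068811796900+9741955019900400=120622574326072500 · T[24,10]:10*9593401297313460+12320068811796900=108254081784931500
[25] T[25,8]:8*82318282158320505+31677463851804540=690223721118368580 · T[25,9]:9*120622574326072500+82318282158320505=1167921451092973005 · T[25,10]:10*108254081784931500+120622574326072500=1203163392175387500
[26] T[26,9]:9*1167921451092973005+690223721118368580=11201516780955125625 · T[26,10]:10*1203163392175387500+1167921451092973005=13199555372846848005
[27] T[27,10]:10*13199555372846848005+11201516780955125625=143197070509423605675
Read S(27,10) = 143197070509423605675.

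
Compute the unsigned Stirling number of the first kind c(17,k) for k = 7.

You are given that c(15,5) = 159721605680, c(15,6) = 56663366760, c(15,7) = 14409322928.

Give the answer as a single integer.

@16  (16,6):56663366760·15+159721605680→1009672107080, (16,7):14409322928·15+56663366760→272803210680
@17  (17,7):272803210680·16+1009672107080→5374523477960
Read c(17,7) = 5374523477960.

5374523477960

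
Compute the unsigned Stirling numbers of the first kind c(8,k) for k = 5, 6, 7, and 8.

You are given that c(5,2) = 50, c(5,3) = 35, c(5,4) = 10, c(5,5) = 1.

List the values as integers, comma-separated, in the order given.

row 6: T[6][3]=5·35+50=225  T[6][4]=5·10+35=85  T[6][5]=5·1+10=15  T[6][6]=5·0+1=1
row 7: T[7][4]=6·85+225=735  T[7][5]=6·15+85=175  T[7][6]=6·1+15=21  T[7][7]=6·0+1=1
row 8: T[8][5]=7·175+735=1960  T[8][6]=7·21+175=322  T[8][7]=7·1+21=28  T[8][8]=7·0+1=1
Read c(8,5) = 1960, c(8,6) = 322, c(8,7) = 28, c(8,8) = 1.

1960, 322, 28, 1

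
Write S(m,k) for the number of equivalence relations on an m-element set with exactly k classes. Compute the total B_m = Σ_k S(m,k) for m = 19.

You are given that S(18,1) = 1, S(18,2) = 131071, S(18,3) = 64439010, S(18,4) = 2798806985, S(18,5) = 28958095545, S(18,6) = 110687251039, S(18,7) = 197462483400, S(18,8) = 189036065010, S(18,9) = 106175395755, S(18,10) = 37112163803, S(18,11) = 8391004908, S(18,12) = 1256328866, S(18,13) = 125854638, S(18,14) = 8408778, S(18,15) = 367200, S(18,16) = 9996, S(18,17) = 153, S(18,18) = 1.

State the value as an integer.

5832742205057

@19  (19,1):1·1+0→1, (19,2):131071·2+1→262143, (19,3):64439010·3+131071→193448101, (19,4):2798806985·4+64439010→11259666950, (19,5):28958095545·5+2798806985→147589284710, (19,6):110687251039·6+28958095545→693081601779, (19,7):197462483400·7+110687251039→1492924634839, (19,8):189036065010·8+197462483400→1709751003480, (19,9):106175395755·9+189036065010→1144614626805, (19,10):37112163803·10+106175395755→477297033785, (19,11):8391004908·11+37112163803→129413217791, (19,12):1256328866·12+8391004908→23466951300, (19,13):125854638·13+1256328866→2892439160, (19,14):8408778·14+125854638→243577530, (19,15):367200·15+8408778→13916778, (19,16):9996·16+367200→527136, (19,17):153·17+9996→12597, (19,18):1·18+153→171, (19,19):0·19+1→1
B_19 = ΣS(19,k) = 1+262143+193448101+11259666950+147589284710+693081601779+1492924634839+1709751003480+1144614626805+477297033785+129413217791+23466951300+2892439160+243577530+13916778+527136+12597+171+1 = 5832742205057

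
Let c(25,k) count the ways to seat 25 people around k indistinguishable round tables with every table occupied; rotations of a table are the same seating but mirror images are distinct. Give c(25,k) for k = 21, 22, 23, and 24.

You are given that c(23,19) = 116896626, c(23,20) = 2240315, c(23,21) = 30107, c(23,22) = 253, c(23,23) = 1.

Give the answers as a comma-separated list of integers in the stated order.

row 24: T[24][20]=23·2240315+116896626=168423871  T[24][21]=23·30107+2240315=2932776  T[24][22]=23·253+30107=35926  T[24][23]=23·1+253=276  T[24][24]=23·0+1=1
row 25: T[25][21]=24·2932776+168423871=238810495  T[25][22]=24·35926+2932776=3795000  T[25][23]=24·276+35926=42550  T[25][24]=24·1+276=300
Read c(25,21) = 238810495, c(25,22) = 3795000, c(25,23) = 42550, c(25,24) = 300.

238810495, 3795000, 42550, 300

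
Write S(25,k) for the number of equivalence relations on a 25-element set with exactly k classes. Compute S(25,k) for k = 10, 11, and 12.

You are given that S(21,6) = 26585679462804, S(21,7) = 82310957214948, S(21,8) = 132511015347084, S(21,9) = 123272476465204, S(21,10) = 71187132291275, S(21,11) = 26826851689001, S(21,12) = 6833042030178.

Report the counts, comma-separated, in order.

row 22: T[22][7]=7·82310957214948+26585679462804=602762379967440  T[22][8]=8·132511015347084+82310957214948=1142399079991620  T[22][9]=9·123272476465204+132511015347084=1241963303533920  T[22][10]=10·71187132291275+123272476465204=835143799377954  T[22][11]=11·26826851689001+71187132291275=366282500870286  T[22][12]=12·6833042030178+26826851689001=108823356051137
row 23: T[23][8]=8·1142399079991620+602762379967440=9741955019900400  T[23][9]=9·1241963303533920+1142399079991620=12320068811796900  T[23][10]=10·835143799377954+1241963303533920=9593401297313460  T[23][11]=11·366282500870286+835143799377954=4864251308951100  T[23][12]=12·108823356051137+366282500870286=1672162773483930
row 24: T[24][9]=9·12320068811796900+9741955019900400=120622574326072500  T[24][10]=10·9593401297313460+12320068811796900=108254081784931500  T[24][11]=11·4864251308951100+9593401297313460=63100165695775560  T[24][12]=12·1672162773483930+4864251308951100=24930204590758260
row 25: T[25][10]=10·108254081784931500+120622574326072500=1203163392175387500  T[25][11]=11·63100165695775560+108254081784931500=802355904438462660  T[25][12]=12·24930204590758260+63100165695775560=362262620784874680
Read S(25,10) = 1203163392175387500, S(25,11) = 802355904438462660, S(25,12) = 362262620784874680.

1203163392175387500, 802355904438462660, 362262620784874680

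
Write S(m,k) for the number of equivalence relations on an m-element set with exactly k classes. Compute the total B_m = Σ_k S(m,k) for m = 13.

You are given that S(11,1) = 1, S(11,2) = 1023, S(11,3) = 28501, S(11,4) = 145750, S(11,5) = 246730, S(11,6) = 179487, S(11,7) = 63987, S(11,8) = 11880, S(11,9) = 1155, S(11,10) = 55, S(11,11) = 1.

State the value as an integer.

27644437

row 12: T[12][1]=1·1+0=1  T[12][2]=2·1023+1=2047  T[12][3]=3·28501+1023=86526  T[12][4]=4·145750+28501=611501  T[12][5]=5·246730+145750=1379400  T[12][6]=6·179487+246730=1323652  T[12][7]=7·63987+179487=627396  T[12][8]=8·11880+63987=159027  T[12][9]=9·1155+11880=22275  T[12][10]=10·55+1155=1705  T[12][11]=11·1+55=66  T[12][12]=12·0+1=1
row 13: T[13][1]=1·1+0=1  T[13][2]=2·2047+1=4095  T[13][3]=3·86526+2047=261625  T[13][4]=4·611501+86526=2532530  T[13][5]=5·1379400+611501=7508501  T[13][6]=6·1323652+1379400=9321312  T[13][7]=7·627396+1323652=5715424  T[13][8]=8·159027+627396=1899612  T[13][9]=9·22275+159027=359502  T[13][10]=10·1705+22275=39325  T[13][11]=11·66+1705=2431  T[13][12]=12·1+66=78  T[13][13]=13·0+1=1
B_13 = ΣS(13,k) = 1+4095+261625+2532530+7508501+9321312+5715424+1899612+359502+39325+2431+78+1 = 27644437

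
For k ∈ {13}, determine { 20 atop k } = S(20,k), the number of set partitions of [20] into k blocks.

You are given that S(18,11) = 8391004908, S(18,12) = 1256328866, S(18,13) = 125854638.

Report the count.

@19  (19,12):1256328866·12+8391004908→23466951300, (19,13):125854638·13+1256328866→2892439160
@20  (20,13):2892439160·13+23466951300→61068660380
Read S(20,13) = 61068660380.

61068660380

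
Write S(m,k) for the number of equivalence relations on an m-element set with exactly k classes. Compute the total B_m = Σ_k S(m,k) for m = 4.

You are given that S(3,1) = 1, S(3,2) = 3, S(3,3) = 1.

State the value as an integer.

15

[4] T[4,1]:1*1+0=1 · T[4,2]:2*3+1=7 · T[4,3]:3*1+3=6 · T[4,4]:4*0+1=1
B_4 = ΣS(4,k) = 1+7+6+1 = 15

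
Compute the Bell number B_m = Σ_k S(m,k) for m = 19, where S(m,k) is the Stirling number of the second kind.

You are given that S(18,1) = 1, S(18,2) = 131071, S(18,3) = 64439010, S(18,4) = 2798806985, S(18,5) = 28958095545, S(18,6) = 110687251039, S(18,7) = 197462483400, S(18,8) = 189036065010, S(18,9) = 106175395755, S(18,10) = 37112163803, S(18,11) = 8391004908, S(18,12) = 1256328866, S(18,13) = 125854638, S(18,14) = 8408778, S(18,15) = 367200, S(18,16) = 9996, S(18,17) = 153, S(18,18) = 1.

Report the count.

5832742205057

[19] T[19,1]:1*1+0=1 · T[19,2]:2*131071+1=262143 · T[19,3]:3*64439010+131071=193448101 · T[19,4]:4*2798806985+64439010=11259666950 · T[19,5]:5*28958095545+2798806985=147589284710 · T[19,6]:6*110687251039+28958095545=693081601779 · T[19,7]:7*197462483400+110687251039=1492924634839 · T[19,8]:8*189036065010+197462483400=1709751003480 · T[19,9]:9*106175395755+189036065010=1144614626805 · T[19,10]:10*37112163803+106175395755=477297033785 · T[19,11]:11*8391004908+37112163803=129413217791 · T[19,12]:12*1256328866+8391004908=23466951300 · T[19,13]:13*125854638+1256328866=2892439160 · T[19,14]:14*8408778+125854638=243577530 · T[19,15]:15*367200+8408778=13916778 · T[19,16]:16*9996+367200=527136 · T[19,17]:17*153+9996=12597 · T[19,18]:18*1+153=171 · T[19,19]:19*0+1=1
B_19 = ΣS(19,k) = 1+262143+193448101+11259666950+147589284710+693081601779+1492924634839+1709751003480+1144614626805+477297033785+129413217791+23466951300+2892439160+243577530+13916778+527136+12597+171+1 = 5832742205057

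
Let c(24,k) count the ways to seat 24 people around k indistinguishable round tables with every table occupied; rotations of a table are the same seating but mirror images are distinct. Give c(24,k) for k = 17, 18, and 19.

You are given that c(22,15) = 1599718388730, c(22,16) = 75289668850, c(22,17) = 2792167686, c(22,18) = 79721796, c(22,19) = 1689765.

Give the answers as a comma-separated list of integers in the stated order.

6400590336096, 241276443496, 7234669596

i=23: T(23,16)=1599718388730+22·75289668850=3256091103430 | T(23,17)=75289668850+22·2792167686=136717357942 | T(23,18)=2792167686+22·79721796=4546047198 | T(23,19)=79721796+22·1689765=116896626
i=24: T(24,17)=3256091103430+23·136717357942=6400590336096 | T(24,18)=136717357942+23·4546047198=241276443496 | T(24,19)=4546047198+23·116896626=7234669596
Read c(24,17) = 6400590336096, c(24,18) = 241276443496, c(24,19) = 7234669596.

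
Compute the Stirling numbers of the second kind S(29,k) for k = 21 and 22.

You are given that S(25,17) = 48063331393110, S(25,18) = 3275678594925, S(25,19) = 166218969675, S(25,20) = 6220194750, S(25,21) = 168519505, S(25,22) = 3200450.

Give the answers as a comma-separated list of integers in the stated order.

949910385013590, 40823077538100

row 26: T[26][18]=18·3275678594925+48063331393110=107025546101760  T[26][19]=19·166218969675+3275678594925=6433839018750  T[26][20]=20·6220194750+166218969675=290622864675  T[26][21]=21·168519505+6220194750=9759104355  T[26][22]=22·3200450+168519505=238929405
row 27: T[27][19]=19·6433839018750+107025546101760=229268487458010  T[27][20]=20·290622864675+6433839018750=12246296312250  T[27][21]=21·9759104355+290622864675=495564056130  T[27][22]=22·238929405+9759104355=15015551265
row 28: T[28][20]=20·12246296312250+229268487458010=474194413703010  T[28][21]=21·495564056130+12246296312250=22653141490980  T[28][22]=22·15015551265+495564056130=825906183960
row 29: T[29][21]=21·22653141490980+474194413703010=949910385013590  T[29][22]=22·825906183960+22653141490980=40823077538100
Read S(29,21) = 949910385013590, S(29,22) = 40823077538100.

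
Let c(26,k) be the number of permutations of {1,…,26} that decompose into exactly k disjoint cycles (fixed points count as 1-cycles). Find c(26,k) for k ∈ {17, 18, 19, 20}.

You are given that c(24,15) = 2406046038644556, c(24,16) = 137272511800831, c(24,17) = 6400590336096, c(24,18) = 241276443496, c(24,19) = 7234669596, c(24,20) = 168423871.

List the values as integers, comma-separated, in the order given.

@25  (25,16):137272511800831·24+2406046038644556→5700586321864500, (25,17):6400590336096·24+137272511800831→290886679867135, (25,18):241276443496·24+6400590336096→12191224980000, (25,19):7234669596·24+241276443496→414908513800, (25,20):168423871·24+7234669596→11276842500
@26  (26,17):290886679867135·25+5700586321864500→12972753318542875, (26,18):12191224980000·25+290886679867135→595667304367135, (26,19):414908513800·25+12191224980000→22563937825000, (26,20):11276842500·25+414908513800→696829576300
Read c(26,17) = 12972753318542875, c(26,18) = 595667304367135, c(26,19) = 22563937825000, c(26,20) = 696829576300.

12972753318542875, 595667304367135, 22563937825000, 696829576300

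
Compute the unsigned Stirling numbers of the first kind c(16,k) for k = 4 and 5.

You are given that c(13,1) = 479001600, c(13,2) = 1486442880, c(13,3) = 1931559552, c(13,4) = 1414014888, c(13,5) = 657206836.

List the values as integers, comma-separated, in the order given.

5056995703824, 2706813345600

r14: T_14,2=13×1486442880+479001600=19802759040; T_14,3=13×1931559552+1486442880=26596717056; T_14,4=13×1414014888+1931559552=20313753096; T_14,5=13×657206836+1414014888=9957703756
r15: T_15,3=14×26596717056+19802759040=392156797824; T_15,4=14×20313753096+26596717056=310989260400; T_15,5=14×9957703756+20313753096=159721605680
r16: T_16,4=15×310989260400+392156797824=5056995703824; T_16,5=15×159721605680+310989260400=2706813345600
Read c(16,4) = 5056995703824, c(16,5) = 2706813345600.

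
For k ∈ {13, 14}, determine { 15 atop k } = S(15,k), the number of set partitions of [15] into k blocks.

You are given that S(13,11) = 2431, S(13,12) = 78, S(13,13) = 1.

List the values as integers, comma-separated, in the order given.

[14] T[14,12]:12*78+2431=3367 · T[14,13]:13*1+78=91 · T[14,14]:14*0+1=1
[15] T[15,13]:13*91+3367=4550 · T[15,14]:14*1+91=105
Read S(15,13) = 4550, S(15,14) = 105.

4550, 105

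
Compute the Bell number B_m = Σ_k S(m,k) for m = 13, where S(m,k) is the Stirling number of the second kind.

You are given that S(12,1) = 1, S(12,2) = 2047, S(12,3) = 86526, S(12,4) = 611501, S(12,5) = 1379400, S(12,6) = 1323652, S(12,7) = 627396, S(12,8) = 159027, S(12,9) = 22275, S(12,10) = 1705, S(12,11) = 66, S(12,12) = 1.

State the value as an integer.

27644437

row 13: T[13][1]=1·1+0=1  T[13][2]=2·2047+1=4095  T[13][3]=3·86526+2047=261625  T[13][4]=4·611501+86526=2532530  T[13][5]=5·1379400+611501=7508501  T[13][6]=6·1323652+1379400=9321312  T[13][7]=7·627396+1323652=5715424  T[13][8]=8·159027+627396=1899612  T[13][9]=9·22275+159027=359502  T[13][10]=10·1705+22275=39325  T[13][11]=11·66+1705=2431  T[13][12]=12·1+66=78  T[13][13]=13·0+1=1
B_13 = ΣS(13,k) = 1+4095+261625+2532530+7508501+9321312+5715424+1899612+359502+39325+2431+78+1 = 27644437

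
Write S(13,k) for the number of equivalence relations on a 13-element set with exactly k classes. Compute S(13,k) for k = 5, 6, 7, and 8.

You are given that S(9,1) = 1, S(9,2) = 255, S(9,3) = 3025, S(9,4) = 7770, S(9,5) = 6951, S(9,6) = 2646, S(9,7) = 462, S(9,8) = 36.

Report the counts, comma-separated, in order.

7508501, 9321312, 5715424, 1899612

[10] T[10,2]:2*255+1=511 · T[10,3]:3*3025+255=9330 · T[10,4]:4*7770+3025=34105 · T[10,5]:5*6951+7770=42525 · T[10,6]:6*2646+6951=22827 · T[10,7]:7*462+2646=5880 · T[10,8]:8*36+462=750
[11] T[11,3]:3*9330+511=28501 · T[11,4]:4*34105+9330=145750 · T[11,5]:5*42525+34105=246730 · T[11,6]:6*22827+42525=179487 · T[11,7]:7*5880+22827=63987 · T[11,8]:8*750+5880=11880
[12] T[12,4]:4*145750+28501=611501 · T[12,5]:5*246730+145750=1379400 · T[12,6]:6*179487+246730=1323652 · T[12,7]:7*63987+179487=627396 · T[12,8]:8*11880+63987=159027
[13] T[13,5]:5*1379400+611501=7508501 · T[13,6]:6*1323652+1379400=9321312 · T[13,7]:7*627396+1323652=5715424 · T[13,8]:8*159027+627396=1899612
Read S(13,5) = 7508501, S(13,6) = 9321312, S(13,7) = 5715424, S(13,8) = 1899612.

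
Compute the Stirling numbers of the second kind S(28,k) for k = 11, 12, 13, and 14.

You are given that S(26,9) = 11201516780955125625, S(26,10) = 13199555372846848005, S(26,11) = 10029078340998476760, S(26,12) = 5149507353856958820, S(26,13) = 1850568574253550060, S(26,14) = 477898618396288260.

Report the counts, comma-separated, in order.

1501910658871554621690, 985397416171213883565, 451512851236272407400, 148782988064375309400

i=27: T(27,10)=11201516780955125625+10·13199555372846848005=143197070509423605675 | T(27,11)=13199555372846848005+11·10029078340998476760=123519417123830092365 | T(27,12)=10029078340998476760+12·5149507353856958820=71823166587281982600 | T(27,13)=5149507353856958820+13·1850568574253550060=29206898819153109600 | T(27,14)=1850568574253550060+14·477898618396288260=8541149231801585700
i=28: T(28,11)=143197070509423605675+11·123519417123830092365=1501910658871554621690 | T(28,12)=123519417123830092365+12·71823166587281982600=985397416171213883565 | T(28,13)=71823166587281982600+13·29206898819153109600=451512851236272407400 | T(28,14)=29206898819153109600+14·8541149231801585700=148782988064375309400
Read S(28,11) = 1501910658871554621690, S(28,12) = 985397416171213883565, S(28,13) = 451512851236272407400, S(28,14) = 148782988064375309400.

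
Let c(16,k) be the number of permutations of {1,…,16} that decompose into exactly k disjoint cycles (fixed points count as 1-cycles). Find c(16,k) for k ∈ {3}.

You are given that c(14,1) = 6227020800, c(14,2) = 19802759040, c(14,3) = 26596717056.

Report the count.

i=15: T(15,2)=6227020800+14·19802759040=283465647360 | T(15,3)=19802759040+14·26596717056=392156797824
i=16: T(16,3)=283465647360+15·392156797824=6165817614720
Read c(16,3) = 6165817614720.

6165817614720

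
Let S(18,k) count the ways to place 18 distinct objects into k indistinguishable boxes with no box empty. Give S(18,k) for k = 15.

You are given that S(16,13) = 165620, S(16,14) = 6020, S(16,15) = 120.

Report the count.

i=17: T(17,14)=165620+14·6020=249900 | T(17,15)=6020+15·120=7820
i=18: T(18,15)=249900+15·7820=367200
Read S(18,15) = 367200.

367200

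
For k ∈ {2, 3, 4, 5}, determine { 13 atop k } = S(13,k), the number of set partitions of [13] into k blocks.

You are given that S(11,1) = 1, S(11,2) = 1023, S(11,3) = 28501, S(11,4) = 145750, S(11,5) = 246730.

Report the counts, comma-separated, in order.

4095, 261625, 2532530, 7508501

i=12: T(12,1)=0+1·1=1 | T(12,2)=1+2·1023=2047 | T(12,3)=1023+3·28501=86526 | T(12,4)=28501+4·145750=611501 | T(12,5)=145750+5·246730=1379400
i=13: T(13,2)=1+2·2047=4095 | T(13,3)=2047+3·86526=261625 | T(13,4)=86526+4·611501=2532530 | T(13,5)=611501+5·1379400=7508501
Read S(13,2) = 4095, S(13,3) = 261625, S(13,4) = 2532530, S(13,5) = 7508501.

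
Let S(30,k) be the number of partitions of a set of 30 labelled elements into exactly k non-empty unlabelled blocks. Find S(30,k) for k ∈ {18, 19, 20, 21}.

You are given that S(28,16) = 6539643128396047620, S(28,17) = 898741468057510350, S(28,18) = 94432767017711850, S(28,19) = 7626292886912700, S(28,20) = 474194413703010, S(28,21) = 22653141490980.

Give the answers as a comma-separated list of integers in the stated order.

row 29: T[29][17]=17·898741468057510350+6539643128396047620=21818248085373723570  T[29][18]=18·94432767017711850+898741468057510350=2598531274376323650  T[29][19]=19·7626292886912700+94432767017711850=239332331869053150  T[29][20]=20·474194413703010+7626292886912700=17110181160972900  T[29][21]=21·22653141490980+474194413703010=949910385013590
row 30: T[30][18]=18·2598531274376323650+21818248085373723570=68591811024147549270  T[30][19]=19·239332331869053150+2598531274376323650=7145845579888333500  T[30][20]=20·17110181160972900+239332331869053150=581535955088511150  T[30][21]=21·949910385013590+17110181160972900=37058299246258290
Read S(30,18) = 68591811024147549270, S(30,19) = 7145845579888333500, S(30,20) = 581535955088511150, S(30,21) = 37058299246258290.

68591811024147549270, 7145845579888333500, 581535955088511150, 37058299246258290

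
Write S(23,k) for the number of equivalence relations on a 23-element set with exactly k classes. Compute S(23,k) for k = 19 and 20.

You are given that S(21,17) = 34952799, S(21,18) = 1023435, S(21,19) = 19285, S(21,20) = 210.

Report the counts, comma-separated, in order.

@22  (22,18):1023435·18+34952799→53374629, (22,19):19285·19+1023435→1389850, (22,20):210·20+19285→23485
@23  (23,19):1389850·19+53374629→79781779, (23,20):23485·20+1389850→1859550
Read S(23,19) = 79781779, S(23,20) = 1859550.

79781779, 1859550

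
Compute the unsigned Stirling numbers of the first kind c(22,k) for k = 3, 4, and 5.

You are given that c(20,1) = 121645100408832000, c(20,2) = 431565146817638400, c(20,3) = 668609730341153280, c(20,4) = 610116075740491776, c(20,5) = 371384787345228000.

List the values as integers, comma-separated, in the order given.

row 21: T[21][2]=20·431565146817638400+121645100408832000=8752948036761600000  T[21][3]=20·668609730341153280+431565146817638400=13803759753640704000  T[21][4]=20·610116075740491776+668609730341153280=12870931245150988800  T[21][5]=20·371384787345228000+610116075740491776=8037811822645051776
row 22: T[22][3]=21·13803759753640704000+8752948036761600000=298631902863216384000  T[22][4]=21·12870931245150988800+13803759753640704000=284093315901811468800  T[22][5]=21·8037811822645051776+12870931245150988800=181664979520697076096
Read c(22,3) = 298631902863216384000, c(22,4) = 284093315901811468800, c(22,5) = 181664979520697076096.

298631902863216384000, 284093315901811468800, 181664979520697076096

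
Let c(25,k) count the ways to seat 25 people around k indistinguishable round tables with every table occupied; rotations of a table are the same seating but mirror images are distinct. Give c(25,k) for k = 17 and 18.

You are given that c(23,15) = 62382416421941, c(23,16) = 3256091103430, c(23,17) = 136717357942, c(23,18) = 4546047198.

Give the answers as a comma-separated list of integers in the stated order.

r24: T_24,16=23×3256091103430+62382416421941=137272511800831; T_24,17=23×136717357942+3256091103430=6400590336096; T_24,18=23×4546047198+136717357942=241276443496
r25: T_25,17=24×6400590336096+137272511800831=290886679867135; T_25,18=24×241276443496+6400590336096=12191224980000
Read c(25,17) = 290886679867135, c(25,18) = 12191224980000.

290886679867135, 12191224980000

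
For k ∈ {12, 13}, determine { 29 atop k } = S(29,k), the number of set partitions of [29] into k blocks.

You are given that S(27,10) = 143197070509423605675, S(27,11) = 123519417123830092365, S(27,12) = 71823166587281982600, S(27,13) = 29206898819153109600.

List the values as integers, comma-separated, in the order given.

13326679652926121224470, 6855064482242755179765

[28] T[28,11]:11*123519417123830092365+143197070509423605675=1501910658871554621690 · T[28,12]:12*71823166587281982600+123519417123830092365=985397416171213883565 · T[28,13]:13*29206898819153109600+71823166587281982600=451512851236272407400
[29] T[29,12]:12*985397416171213883565+1501910658871554621690=13326679652926121224470 · T[29,13]:13*451512851236272407400+985397416171213883565=6855064482242755179765
Read S(29,12) = 13326679652926121224470, S(29,13) = 6855064482242755179765.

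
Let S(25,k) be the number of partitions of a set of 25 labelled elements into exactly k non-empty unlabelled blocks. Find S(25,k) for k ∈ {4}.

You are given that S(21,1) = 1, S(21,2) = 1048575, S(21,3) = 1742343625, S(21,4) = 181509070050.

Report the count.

i=22: T(22,1)=0+1·1=1 | T(22,2)=1+2·1048575=2097151 | T(22,3)=1048575+3·1742343625=5228079450 | T(22,4)=1742343625+4·181509070050=727778623825
i=23: T(23,2)=1+2·2097151=4194303 | T(23,3)=2097151+3·5228079450=15686335501 | T(23,4)=5228079450+4·727778623825=2916342574750
i=24: T(24,3)=4194303+3·15686335501=47063200806 | T(24,4)=15686335501+4·2916342574750=11681056634501
i=25: T(25,4)=47063200806+4·11681056634501=46771289738810
Read S(25,4) = 46771289738810.

46771289738810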